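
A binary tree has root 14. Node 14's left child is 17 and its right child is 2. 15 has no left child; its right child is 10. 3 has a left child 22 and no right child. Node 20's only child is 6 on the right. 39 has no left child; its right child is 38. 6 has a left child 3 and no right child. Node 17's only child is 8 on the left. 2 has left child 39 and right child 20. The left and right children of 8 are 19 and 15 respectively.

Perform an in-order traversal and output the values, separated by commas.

19, 8, 15, 10, 17, 14, 39, 38, 2, 20, 22, 3, 6

In-order visits the left subtree, then the node, then the right subtree.
At 14: go left to 17.
  At 17: go left to 8.
    At 8: go left to 19.
      19 is a leaf — visit 19.
    Visit 8.
    At 8: go right to 15.
      At 15: no left child.
      Visit 15.
      At 15: go right to 10.
        10 is a leaf — visit 10.
  Visit 17.
  At 17: no right child.
Visit 14.
At 14: go right to 2.
  At 2: go left to 39.
    At 39: no left child.
    Visit 39.
    At 39: go right to 38.
      38 is a leaf — visit 38.
  Visit 2.
  At 2: go right to 20.
    At 20: no left child.
    Visit 20.
    At 20: go right to 6.
      At 6: go left to 3.
        At 3: go left to 22.
          22 is a leaf — visit 22.
        Visit 3.
        At 3: no right child.
      Visit 6.
      At 6: no right child.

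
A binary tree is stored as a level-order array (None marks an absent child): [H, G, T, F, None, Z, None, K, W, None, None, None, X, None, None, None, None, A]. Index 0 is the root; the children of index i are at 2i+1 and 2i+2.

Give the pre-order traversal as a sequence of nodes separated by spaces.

H G F K W A T Z X

Pre-order visits the node, then its left subtree, then its right subtree.
Visit H.
At H: go left to G.
  Visit G.
  At G: go left to F.
    Visit F.
    At F: go left to K.
      K is a leaf — visit K.
    At F: go right to W.
      Visit W.
      At W: go left to A.
        A is a leaf — visit A.
      At W: no right child.
  At G: no right child.
At H: go right to T.
  Visit T.
  At T: go left to Z.
    Visit Z.
    At Z: no left child.
    At Z: go right to X.
      X is a leaf — visit X.
  At T: no right child.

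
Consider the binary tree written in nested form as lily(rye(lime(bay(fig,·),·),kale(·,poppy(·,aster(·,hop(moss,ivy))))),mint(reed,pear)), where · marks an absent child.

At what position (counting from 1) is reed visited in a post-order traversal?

11

Post-order visits the left subtree, then the right subtree, then the node.
At lily: go left to rye.
  At rye: go left to lime.
    At lime: go left to bay.
      At bay: go left to fig.
        fig is a leaf — visit fig.
      At bay: no right child.
      Visit bay.
    At lime: no right child.
    Visit lime.
  At rye: go right to kale.
    At kale: no left child.
    At kale: go right to poppy.
      At poppy: no left child.
      At poppy: go right to aster.
        At aster: no left child.
        At aster: go right to hop.
          At hop: go left to moss.
            moss is a leaf — visit moss.
          At hop: go right to ivy.
            ivy is a leaf — visit ivy.
          Visit hop.
        Visit aster.
      Visit poppy.
    Visit kale.
  Visit rye.
At lily: go right to mint.
  At mint: go left to reed.
    reed is a leaf — visit reed.
  At mint: go right to pear.
    pear is a leaf — visit pear.
  Visit mint.
Visit lily.
Full post-order sequence: fig, bay, lime, moss, ivy, hop, aster, poppy, kale, rye, reed, pear, mint, lily.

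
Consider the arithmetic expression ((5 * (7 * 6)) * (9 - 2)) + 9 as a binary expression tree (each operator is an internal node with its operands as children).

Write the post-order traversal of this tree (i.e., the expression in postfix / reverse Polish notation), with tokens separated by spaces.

Post-order on an expression tree gives postfix notation: for each operator, emit left operand, right operand, then the operator.

5 7 6 * * 9 2 - * 9 +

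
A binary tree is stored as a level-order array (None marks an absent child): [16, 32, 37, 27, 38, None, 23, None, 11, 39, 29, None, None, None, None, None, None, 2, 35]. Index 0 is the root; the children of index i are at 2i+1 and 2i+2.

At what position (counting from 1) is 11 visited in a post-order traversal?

3

Post-order visits the left subtree, then the right subtree, then the node.
At 16: go left to 32.
  At 32: go left to 27.
    At 27: no left child.
    At 27: go right to 11.
      At 11: go left to 2.
        2 is a leaf — visit 2.
      At 11: go right to 35.
        35 is a leaf — visit 35.
      Visit 11.
    Visit 27.
  At 32: go right to 38.
    At 38: go left to 39.
      39 is a leaf — visit 39.
    At 38: go right to 29.
      29 is a leaf — visit 29.
    Visit 38.
  Visit 32.
At 16: go right to 37.
  At 37: no left child.
  At 37: go right to 23.
    23 is a leaf — visit 23.
  Visit 37.
Visit 16.
Full post-order sequence: 2, 35, 11, 27, 39, 29, 38, 32, 23, 37, 16.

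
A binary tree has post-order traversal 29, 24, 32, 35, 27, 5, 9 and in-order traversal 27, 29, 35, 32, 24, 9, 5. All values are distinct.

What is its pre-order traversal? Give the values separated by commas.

9, 27, 35, 29, 32, 24, 5

The last element of post-order is the root; it splits in-order into left and right subtrees.
Root 9: left subtree has 5 nodes {27, 29, 35, 32, 24}, right has 1 {5}.
  Root 27: left subtree has 0 nodes { }, right has 4 {29, 35, 32, 24}.
    Root 35: left subtree has 1 node {29}, right has 2 {32, 24}.
      Root 32: left subtree has 0 nodes { }, right has 1 {24}.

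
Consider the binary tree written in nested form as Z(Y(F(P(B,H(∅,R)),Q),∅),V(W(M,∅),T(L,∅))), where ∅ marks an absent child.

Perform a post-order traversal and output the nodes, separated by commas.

B, R, H, P, Q, F, Y, M, W, L, T, V, Z

Post-order visits the left subtree, then the right subtree, then the node.
At Z: go left to Y.
  At Y: go left to F.
    At F: go left to P.
      At P: go left to B.
        B is a leaf — visit B.
      At P: go right to H.
        At H: no left child.
        At H: go right to R.
          R is a leaf — visit R.
        Visit H.
      Visit P.
    At F: go right to Q.
      Q is a leaf — visit Q.
    Visit F.
  At Y: no right child.
  Visit Y.
At Z: go right to V.
  At V: go left to W.
    At W: go left to M.
      M is a leaf — visit M.
    At W: no right child.
    Visit W.
  At V: go right to T.
    At T: go left to L.
      L is a leaf — visit L.
    At T: no right child.
    Visit T.
  Visit V.
Visit Z.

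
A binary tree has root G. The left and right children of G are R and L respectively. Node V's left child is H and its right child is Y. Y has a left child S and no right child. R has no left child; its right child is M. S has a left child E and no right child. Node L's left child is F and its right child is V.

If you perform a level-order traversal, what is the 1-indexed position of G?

1

Level-order visits nodes level by level from the root, left to right within each level.
Level 0: G
Level 1: R, L
Level 2: M, F, V
Level 3: H, Y
Level 4: S
Level 5: E
Full level-order sequence: G, R, L, M, F, V, H, Y, S, E.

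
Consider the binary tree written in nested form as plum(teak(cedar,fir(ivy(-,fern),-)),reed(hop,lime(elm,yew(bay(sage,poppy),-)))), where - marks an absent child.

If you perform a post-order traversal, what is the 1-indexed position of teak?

5

Post-order visits the left subtree, then the right subtree, then the node.
At plum: go left to teak.
  At teak: go left to cedar.
    cedar is a leaf — visit cedar.
  At teak: go right to fir.
    At fir: go left to ivy.
      At ivy: no left child.
      At ivy: go right to fern.
        fern is a leaf — visit fern.
      Visit ivy.
    At fir: no right child.
    Visit fir.
  Visit teak.
At plum: go right to reed.
  At reed: go left to hop.
    hop is a leaf — visit hop.
  At reed: go right to lime.
    At lime: go left to elm.
      elm is a leaf — visit elm.
    At lime: go right to yew.
      At yew: go left to bay.
        At bay: go left to sage.
          sage is a leaf — visit sage.
        At bay: go right to poppy.
          poppy is a leaf — visit poppy.
        Visit bay.
      At yew: no right child.
      Visit yew.
    Visit lime.
  Visit reed.
Visit plum.
Full post-order sequence: cedar, fern, ivy, fir, teak, hop, elm, sage, poppy, bay, yew, lime, reed, plum.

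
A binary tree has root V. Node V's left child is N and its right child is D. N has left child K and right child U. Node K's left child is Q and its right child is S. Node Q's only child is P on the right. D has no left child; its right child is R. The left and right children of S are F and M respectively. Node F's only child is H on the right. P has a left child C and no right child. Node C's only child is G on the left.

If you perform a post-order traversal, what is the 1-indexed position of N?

Post-order visits the left subtree, then the right subtree, then the node.
At V: go left to N.
  At N: go left to K.
    At K: go left to Q.
      At Q: no left child.
      At Q: go right to P.
        At P: go left to C.
          At C: go left to G.
            G is a leaf — visit G.
          At C: no right child.
          Visit C.
        At P: no right child.
        Visit P.
      Visit Q.
    At K: go right to S.
      At S: go left to F.
        At F: no left child.
        At F: go right to H.
          H is a leaf — visit H.
        Visit F.
      At S: go right to M.
        M is a leaf — visit M.
      Visit S.
    Visit K.
  At N: go right to U.
    U is a leaf — visit U.
  Visit N.
At V: go right to D.
  At D: no left child.
  At D: go right to R.
    R is a leaf — visit R.
  Visit D.
Visit V.
Full post-order sequence: G, C, P, Q, H, F, M, S, K, U, N, R, D, V.

11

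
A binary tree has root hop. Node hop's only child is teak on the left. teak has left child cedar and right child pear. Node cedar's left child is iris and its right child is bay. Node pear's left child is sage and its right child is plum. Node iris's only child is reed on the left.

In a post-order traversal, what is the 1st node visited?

Post-order visits the left subtree, then the right subtree, then the node.
At hop: go left to teak.
  At teak: go left to cedar.
    At cedar: go left to iris.
      At iris: go left to reed.
        reed is a leaf — visit reed.
      At iris: no right child.
      Visit iris.
    At cedar: go right to bay.
      bay is a leaf — visit bay.
    Visit cedar.
  At teak: go right to pear.
    At pear: go left to sage.
      sage is a leaf — visit sage.
    At pear: go right to plum.
      plum is a leaf — visit plum.
    Visit pear.
  Visit teak.
At hop: no right child.
Visit hop.
Full post-order sequence: reed, iris, bay, cedar, sage, plum, pear, teak, hop.

reed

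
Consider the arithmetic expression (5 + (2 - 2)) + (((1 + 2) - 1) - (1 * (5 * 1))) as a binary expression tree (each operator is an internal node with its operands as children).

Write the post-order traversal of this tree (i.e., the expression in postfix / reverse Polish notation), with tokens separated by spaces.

Post-order on an expression tree gives postfix notation: for each operator, emit left operand, right operand, then the operator.

5 2 2 - + 1 2 + 1 - 1 5 1 * * - +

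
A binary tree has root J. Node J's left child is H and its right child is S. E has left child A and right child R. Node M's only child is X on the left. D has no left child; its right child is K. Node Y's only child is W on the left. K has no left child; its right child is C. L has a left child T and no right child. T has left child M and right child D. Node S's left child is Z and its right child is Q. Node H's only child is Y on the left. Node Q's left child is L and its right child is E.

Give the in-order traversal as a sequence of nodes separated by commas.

W, Y, H, J, Z, S, X, M, T, D, K, C, L, Q, A, E, R

In-order visits the left subtree, then the node, then the right subtree.
At J: go left to H.
  At H: go left to Y.
    At Y: go left to W.
      W is a leaf — visit W.
    Visit Y.
    At Y: no right child.
  Visit H.
  At H: no right child.
Visit J.
At J: go right to S.
  At S: go left to Z.
    Z is a leaf — visit Z.
  Visit S.
  At S: go right to Q.
    At Q: go left to L.
      At L: go left to T.
        At T: go left to M.
          At M: go left to X.
            X is a leaf — visit X.
          Visit M.
          At M: no right child.
        Visit T.
        At T: go right to D.
          At D: no left child.
          Visit D.
          At D: go right to K.
            At K: no left child.
            Visit K.
            At K: go right to C.
              C is a leaf — visit C.
      Visit L.
      At L: no right child.
    Visit Q.
    At Q: go right to E.
      At E: go left to A.
        A is a leaf — visit A.
      Visit E.
      At E: go right to R.
        R is a leaf — visit R.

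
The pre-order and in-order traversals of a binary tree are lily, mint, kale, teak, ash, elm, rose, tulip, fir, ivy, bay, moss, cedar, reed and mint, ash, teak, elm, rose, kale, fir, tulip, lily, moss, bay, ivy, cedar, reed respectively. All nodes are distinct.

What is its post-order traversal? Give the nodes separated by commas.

ash, rose, elm, teak, fir, tulip, kale, mint, moss, bay, reed, cedar, ivy, lily

The first element of pre-order is the root; it splits in-order into left and right subtrees.
Root lily: left subtree has 8 nodes {mint, ash, teak, elm, rose, kale, fir, tulip}, right has 5 {moss, bay, ivy, cedar, reed}.
  Root mint: left subtree has 0 nodes { }, right has 7 {ash, teak, elm, rose, kale, fir, tulip}.
    Root kale: left subtree has 4 nodes {ash, teak, elm, rose}, right has 2 {fir, tulip}.
      Root teak: left subtree has 1 node {ash}, right has 2 {elm, rose}.
        Root elm: left subtree has 0 nodes { }, right has 1 {rose}.
      Root tulip: left subtree has 1 node {fir}, right has 0 { }.
  Root ivy: left subtree has 2 nodes {moss, bay}, right has 2 {cedar, reed}.
    Root bay: left subtree has 1 node {moss}, right has 0 { }.
    Root cedar: left subtree has 0 nodes { }, right has 1 {reed}.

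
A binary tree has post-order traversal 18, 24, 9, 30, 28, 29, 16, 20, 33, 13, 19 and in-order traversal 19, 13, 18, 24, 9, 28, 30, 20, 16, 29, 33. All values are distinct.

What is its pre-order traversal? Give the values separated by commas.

The last element of post-order is the root; it splits in-order into left and right subtrees.
Root 19: left subtree has 0 nodes { }, right has 10 {13, 18, 24, 9, 28, 30, 20, 16, 29, 33}.
  Root 13: left subtree has 0 nodes { }, right has 9 {18, 24, 9, 28, 30, 20, 16, 29, 33}.
    Root 33: left subtree has 8 nodes {18, 24, 9, 28, 30, 20, 16, 29}, right has 0 { }.
      Root 20: left subtree has 5 nodes {18, 24, 9, 28, 30}, right has 2 {16, 29}.
        Root 28: left subtree has 3 nodes {18, 24, 9}, right has 1 {30}.
          Root 9: left subtree has 2 nodes {18, 24}, right has 0 { }.
            Root 24: left subtree has 1 node {18}, right has 0 { }.
        Root 16: left subtree has 0 nodes { }, right has 1 {29}.

19, 13, 33, 20, 28, 9, 24, 18, 30, 16, 29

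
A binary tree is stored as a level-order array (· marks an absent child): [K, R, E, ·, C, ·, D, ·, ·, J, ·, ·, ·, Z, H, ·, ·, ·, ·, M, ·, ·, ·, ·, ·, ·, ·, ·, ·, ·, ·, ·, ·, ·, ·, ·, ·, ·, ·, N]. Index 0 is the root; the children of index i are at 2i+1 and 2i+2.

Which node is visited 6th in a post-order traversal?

Z

Post-order visits the left subtree, then the right subtree, then the node.
At K: go left to R.
  At R: no left child.
  At R: go right to C.
    At C: go left to J.
      At J: go left to M.
        At M: go left to N.
          N is a leaf — visit N.
        At M: no right child.
        Visit M.
      At J: no right child.
      Visit J.
    At C: no right child.
    Visit C.
  Visit R.
At K: go right to E.
  At E: no left child.
  At E: go right to D.
    At D: go left to Z.
      Z is a leaf — visit Z.
    At D: go right to H.
      H is a leaf — visit H.
    Visit D.
  Visit E.
Visit K.
Full post-order sequence: N, M, J, C, R, Z, H, D, E, K.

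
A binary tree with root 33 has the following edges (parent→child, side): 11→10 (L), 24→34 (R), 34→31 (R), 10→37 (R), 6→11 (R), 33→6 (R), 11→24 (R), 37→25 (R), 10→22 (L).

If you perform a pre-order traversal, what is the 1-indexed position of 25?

7

Pre-order visits the node, then its left subtree, then its right subtree.
Visit 33.
At 33: no left child.
At 33: go right to 6.
  Visit 6.
  At 6: no left child.
  At 6: go right to 11.
    Visit 11.
    At 11: go left to 10.
      Visit 10.
      At 10: go left to 22.
        22 is a leaf — visit 22.
      At 10: go right to 37.
        Visit 37.
        At 37: no left child.
        At 37: go right to 25.
          25 is a leaf — visit 25.
    At 11: go right to 24.
      Visit 24.
      At 24: no left child.
      At 24: go right to 34.
        Visit 34.
        At 34: no left child.
        At 34: go right to 31.
          31 is a leaf — visit 31.
Full pre-order sequence: 33, 6, 11, 10, 22, 37, 25, 24, 34, 31.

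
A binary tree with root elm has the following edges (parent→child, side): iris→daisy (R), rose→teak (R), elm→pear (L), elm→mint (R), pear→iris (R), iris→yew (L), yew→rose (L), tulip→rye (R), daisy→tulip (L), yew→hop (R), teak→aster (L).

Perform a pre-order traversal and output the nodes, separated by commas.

Pre-order visits the node, then its left subtree, then its right subtree.
Visit elm.
At elm: go left to pear.
  Visit pear.
  At pear: no left child.
  At pear: go right to iris.
    Visit iris.
    At iris: go left to yew.
      Visit yew.
      At yew: go left to rose.
        Visit rose.
        At rose: no left child.
        At rose: go right to teak.
          Visit teak.
          At teak: go left to aster.
            aster is a leaf — visit aster.
          At teak: no right child.
      At yew: go right to hop.
        hop is a leaf — visit hop.
    At iris: go right to daisy.
      Visit daisy.
      At daisy: go left to tulip.
        Visit tulip.
        At tulip: no left child.
        At tulip: go right to rye.
          rye is a leaf — visit rye.
      At daisy: no right child.
At elm: go right to mint.
  mint is a leaf — visit mint.

elm, pear, iris, yew, rose, teak, aster, hop, daisy, tulip, rye, mint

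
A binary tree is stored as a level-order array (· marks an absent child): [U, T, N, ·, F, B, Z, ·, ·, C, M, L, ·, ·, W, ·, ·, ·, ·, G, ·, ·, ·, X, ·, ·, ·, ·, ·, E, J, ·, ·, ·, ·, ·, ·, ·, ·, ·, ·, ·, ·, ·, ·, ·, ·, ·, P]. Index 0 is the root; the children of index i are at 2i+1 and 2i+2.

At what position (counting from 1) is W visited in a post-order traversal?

12

Post-order visits the left subtree, then the right subtree, then the node.
At U: go left to T.
  At T: no left child.
  At T: go right to F.
    At F: go left to C.
      At C: go left to G.
        G is a leaf — visit G.
      At C: no right child.
      Visit C.
    At F: go right to M.
      M is a leaf — visit M.
    Visit F.
  Visit T.
At U: go right to N.
  At N: go left to B.
    At B: go left to L.
      At L: go left to X.
        At X: no left child.
        At X: go right to P.
          P is a leaf — visit P.
        Visit X.
      At L: no right child.
      Visit L.
    At B: no right child.
    Visit B.
  At N: go right to Z.
    At Z: no left child.
    At Z: go right to W.
      At W: go left to E.
        E is a leaf — visit E.
      At W: go right to J.
        J is a leaf — visit J.
      Visit W.
    Visit Z.
  Visit N.
Visit U.
Full post-order sequence: G, C, M, F, T, P, X, L, B, E, J, W, Z, N, U.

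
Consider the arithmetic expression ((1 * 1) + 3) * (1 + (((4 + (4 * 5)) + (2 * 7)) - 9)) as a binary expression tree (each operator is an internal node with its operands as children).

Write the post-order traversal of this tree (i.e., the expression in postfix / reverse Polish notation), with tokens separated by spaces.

Post-order on an expression tree gives postfix notation: for each operator, emit left operand, right operand, then the operator.

1 1 * 3 + 1 4 4 5 * + 2 7 * + 9 - + *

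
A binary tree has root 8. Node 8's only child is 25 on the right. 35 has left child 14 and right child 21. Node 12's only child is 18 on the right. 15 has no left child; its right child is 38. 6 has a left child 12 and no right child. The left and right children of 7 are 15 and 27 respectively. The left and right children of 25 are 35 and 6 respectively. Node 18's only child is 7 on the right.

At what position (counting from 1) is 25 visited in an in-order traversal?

In-order visits the left subtree, then the node, then the right subtree.
At 8: no left child.
Visit 8.
At 8: go right to 25.
  At 25: go left to 35.
    At 35: go left to 14.
      14 is a leaf — visit 14.
    Visit 35.
    At 35: go right to 21.
      21 is a leaf — visit 21.
  Visit 25.
  At 25: go right to 6.
    At 6: go left to 12.
      At 12: no left child.
      Visit 12.
      At 12: go right to 18.
        At 18: no left child.
        Visit 18.
        At 18: go right to 7.
          At 7: go left to 15.
            At 15: no left child.
            Visit 15.
            At 15: go right to 38.
              38 is a leaf — visit 38.
          Visit 7.
          At 7: go right to 27.
            27 is a leaf — visit 27.
    Visit 6.
    At 6: no right child.
Full in-order sequence: 8, 14, 35, 21, 25, 12, 18, 15, 38, 7, 27, 6.

5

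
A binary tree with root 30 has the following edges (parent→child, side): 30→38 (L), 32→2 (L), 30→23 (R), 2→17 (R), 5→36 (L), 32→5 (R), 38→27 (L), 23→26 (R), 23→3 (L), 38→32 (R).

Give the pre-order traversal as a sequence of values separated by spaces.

Pre-order visits the node, then its left subtree, then its right subtree.
Visit 30.
At 30: go left to 38.
  Visit 38.
  At 38: go left to 27.
    27 is a leaf — visit 27.
  At 38: go right to 32.
    Visit 32.
    At 32: go left to 2.
      Visit 2.
      At 2: no left child.
      At 2: go right to 17.
        17 is a leaf — visit 17.
    At 32: go right to 5.
      Visit 5.
      At 5: go left to 36.
        36 is a leaf — visit 36.
      At 5: no right child.
At 30: go right to 23.
  Visit 23.
  At 23: go left to 3.
    3 is a leaf — visit 3.
  At 23: go right to 26.
    26 is a leaf — visit 26.

30 38 27 32 2 17 5 36 23 3 26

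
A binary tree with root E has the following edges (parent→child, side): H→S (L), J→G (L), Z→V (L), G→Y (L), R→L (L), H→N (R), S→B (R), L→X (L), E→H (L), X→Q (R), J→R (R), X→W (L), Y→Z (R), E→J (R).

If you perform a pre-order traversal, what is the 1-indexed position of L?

12

Pre-order visits the node, then its left subtree, then its right subtree.
Visit E.
At E: go left to H.
  Visit H.
  At H: go left to S.
    Visit S.
    At S: no left child.
    At S: go right to B.
      B is a leaf — visit B.
  At H: go right to N.
    N is a leaf — visit N.
At E: go right to J.
  Visit J.
  At J: go left to G.
    Visit G.
    At G: go left to Y.
      Visit Y.
      At Y: no left child.
      At Y: go right to Z.
        Visit Z.
        At Z: go left to V.
          V is a leaf — visit V.
        At Z: no right child.
    At G: no right child.
  At J: go right to R.
    Visit R.
    At R: go left to L.
      Visit L.
      At L: go left to X.
        Visit X.
        At X: go left to W.
          W is a leaf — visit W.
        At X: go right to Q.
          Q is a leaf — visit Q.
      At L: no right child.
    At R: no right child.
Full pre-order sequence: E, H, S, B, N, J, G, Y, Z, V, R, L, X, W, Q.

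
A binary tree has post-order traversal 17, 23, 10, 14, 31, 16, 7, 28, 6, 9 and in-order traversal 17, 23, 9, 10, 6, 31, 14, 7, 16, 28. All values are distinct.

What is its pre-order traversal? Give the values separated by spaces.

The last element of post-order is the root; it splits in-order into left and right subtrees.
Root 9: left subtree has 2 nodes {17, 23}, right has 7 {10, 6, 31, 14, 7, 16, 28}.
  Root 23: left subtree has 1 node {17}, right has 0 { }.
  Root 6: left subtree has 1 node {10}, right has 5 {31, 14, 7, 16, 28}.
    Root 28: left subtree has 4 nodes {31, 14, 7, 16}, right has 0 { }.
      Root 7: left subtree has 2 nodes {31, 14}, right has 1 {16}.
        Root 31: left subtree has 0 nodes { }, right has 1 {14}.

9 23 17 6 10 28 7 31 14 16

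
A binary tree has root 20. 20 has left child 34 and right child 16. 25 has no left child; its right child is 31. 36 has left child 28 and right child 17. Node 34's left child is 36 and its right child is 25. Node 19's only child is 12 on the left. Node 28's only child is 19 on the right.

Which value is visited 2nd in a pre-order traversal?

Pre-order visits the node, then its left subtree, then its right subtree.
Visit 20.
At 20: go left to 34.
  Visit 34.
  At 34: go left to 36.
    Visit 36.
    At 36: go left to 28.
      Visit 28.
      At 28: no left child.
      At 28: go right to 19.
        Visit 19.
        At 19: go left to 12.
          12 is a leaf — visit 12.
        At 19: no right child.
    At 36: go right to 17.
      17 is a leaf — visit 17.
  At 34: go right to 25.
    Visit 25.
    At 25: no left child.
    At 25: go right to 31.
      31 is a leaf — visit 31.
At 20: go right to 16.
  16 is a leaf — visit 16.
Full pre-order sequence: 20, 34, 36, 28, 19, 12, 17, 25, 31, 16.

34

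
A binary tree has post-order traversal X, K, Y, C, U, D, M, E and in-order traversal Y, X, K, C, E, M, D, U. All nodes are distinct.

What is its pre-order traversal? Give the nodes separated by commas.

The last element of post-order is the root; it splits in-order into left and right subtrees.
Root E: left subtree has 4 nodes {Y, X, K, C}, right has 3 {M, D, U}.
  Root C: left subtree has 3 nodes {Y, X, K}, right has 0 { }.
    Root Y: left subtree has 0 nodes { }, right has 2 {X, K}.
      Root K: left subtree has 1 node {X}, right has 0 { }.
  Root M: left subtree has 0 nodes { }, right has 2 {D, U}.
    Root D: left subtree has 0 nodes { }, right has 1 {U}.

E, C, Y, K, X, M, D, U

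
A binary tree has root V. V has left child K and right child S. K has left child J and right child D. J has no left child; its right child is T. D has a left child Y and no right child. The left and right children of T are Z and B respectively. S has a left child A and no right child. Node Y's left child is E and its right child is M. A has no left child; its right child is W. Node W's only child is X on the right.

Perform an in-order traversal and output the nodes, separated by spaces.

In-order visits the left subtree, then the node, then the right subtree.
At V: go left to K.
  At K: go left to J.
    At J: no left child.
    Visit J.
    At J: go right to T.
      At T: go left to Z.
        Z is a leaf — visit Z.
      Visit T.
      At T: go right to B.
        B is a leaf — visit B.
  Visit K.
  At K: go right to D.
    At D: go left to Y.
      At Y: go left to E.
        E is a leaf — visit E.
      Visit Y.
      At Y: go right to M.
        M is a leaf — visit M.
    Visit D.
    At D: no right child.
Visit V.
At V: go right to S.
  At S: go left to A.
    At A: no left child.
    Visit A.
    At A: go right to W.
      At W: no left child.
      Visit W.
      At W: go right to X.
        X is a leaf — visit X.
  Visit S.
  At S: no right child.

J Z T B K E Y M D V A W X S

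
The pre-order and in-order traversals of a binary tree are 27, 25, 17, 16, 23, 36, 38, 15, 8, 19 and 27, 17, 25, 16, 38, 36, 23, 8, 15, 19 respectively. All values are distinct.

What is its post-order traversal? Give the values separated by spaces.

17 38 36 8 19 15 23 16 25 27

The first element of pre-order is the root; it splits in-order into left and right subtrees.
Root 27: left subtree has 0 nodes { }, right has 9 {17, 25, 16, 38, 36, 23, 8, 15, 19}.
  Root 25: left subtree has 1 node {17}, right has 7 {16, 38, 36, 23, 8, 15, 19}.
    Root 16: left subtree has 0 nodes { }, right has 6 {38, 36, 23, 8, 15, 19}.
      Root 23: left subtree has 2 nodes {38, 36}, right has 3 {8, 15, 19}.
        Root 36: left subtree has 1 node {38}, right has 0 { }.
        Root 15: left subtree has 1 node {8}, right has 1 {19}.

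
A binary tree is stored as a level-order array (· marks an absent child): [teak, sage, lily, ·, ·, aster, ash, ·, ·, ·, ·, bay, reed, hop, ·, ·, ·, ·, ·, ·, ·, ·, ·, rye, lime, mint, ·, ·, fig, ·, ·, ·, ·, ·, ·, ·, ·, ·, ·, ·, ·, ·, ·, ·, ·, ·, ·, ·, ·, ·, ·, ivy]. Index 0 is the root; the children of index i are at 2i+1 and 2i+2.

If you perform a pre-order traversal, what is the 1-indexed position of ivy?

Pre-order visits the node, then its left subtree, then its right subtree.
Visit teak.
At teak: go left to sage.
  sage is a leaf — visit sage.
At teak: go right to lily.
  Visit lily.
  At lily: go left to aster.
    Visit aster.
    At aster: go left to bay.
      Visit bay.
      At bay: go left to rye.
        rye is a leaf — visit rye.
      At bay: go right to lime.
        lime is a leaf — visit lime.
    At aster: go right to reed.
      Visit reed.
      At reed: go left to mint.
        Visit mint.
        At mint: go left to ivy.
          ivy is a leaf — visit ivy.
        At mint: no right child.
      At reed: no right child.
  At lily: go right to ash.
    Visit ash.
    At ash: go left to hop.
      Visit hop.
      At hop: no left child.
      At hop: go right to fig.
        fig is a leaf — visit fig.
    At ash: no right child.
Full pre-order sequence: teak, sage, lily, aster, bay, rye, lime, reed, mint, ivy, ash, hop, fig.

10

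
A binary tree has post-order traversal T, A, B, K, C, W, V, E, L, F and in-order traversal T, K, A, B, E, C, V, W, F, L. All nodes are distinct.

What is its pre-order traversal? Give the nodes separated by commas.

F, E, K, T, B, A, V, C, W, L

The last element of post-order is the root; it splits in-order into left and right subtrees.
Root F: left subtree has 8 nodes {T, K, A, B, E, C, V, W}, right has 1 {L}.
  Root E: left subtree has 4 nodes {T, K, A, B}, right has 3 {C, V, W}.
    Root K: left subtree has 1 node {T}, right has 2 {A, B}.
      Root B: left subtree has 1 node {A}, right has 0 { }.
    Root V: left subtree has 1 node {C}, right has 1 {W}.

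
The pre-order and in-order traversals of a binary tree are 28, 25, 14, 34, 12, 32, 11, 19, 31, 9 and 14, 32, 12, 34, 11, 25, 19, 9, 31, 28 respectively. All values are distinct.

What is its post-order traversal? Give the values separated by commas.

The first element of pre-order is the root; it splits in-order into left and right subtrees.
Root 28: left subtree has 9 nodes {14, 32, 12, 34, 11, 25, 19, 9, 31}, right has 0 { }.
  Root 25: left subtree has 5 nodes {14, 32, 12, 34, 11}, right has 3 {19, 9, 31}.
    Root 14: left subtree has 0 nodes { }, right has 4 {32, 12, 34, 11}.
      Root 34: left subtree has 2 nodes {32, 12}, right has 1 {11}.
        Root 12: left subtree has 1 node {32}, right has 0 { }.
    Root 19: left subtree has 0 nodes { }, right has 2 {9, 31}.
      Root 31: left subtree has 1 node {9}, right has 0 { }.

32, 12, 11, 34, 14, 9, 31, 19, 25, 28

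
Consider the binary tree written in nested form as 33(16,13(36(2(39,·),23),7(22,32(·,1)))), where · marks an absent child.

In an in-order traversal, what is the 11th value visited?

In-order visits the left subtree, then the node, then the right subtree.
At 33: go left to 16.
  16 is a leaf — visit 16.
Visit 33.
At 33: go right to 13.
  At 13: go left to 36.
    At 36: go left to 2.
      At 2: go left to 39.
        39 is a leaf — visit 39.
      Visit 2.
      At 2: no right child.
    Visit 36.
    At 36: go right to 23.
      23 is a leaf — visit 23.
  Visit 13.
  At 13: go right to 7.
    At 7: go left to 22.
      22 is a leaf — visit 22.
    Visit 7.
    At 7: go right to 32.
      At 32: no left child.
      Visit 32.
      At 32: go right to 1.
        1 is a leaf — visit 1.
Full in-order sequence: 16, 33, 39, 2, 36, 23, 13, 22, 7, 32, 1.

1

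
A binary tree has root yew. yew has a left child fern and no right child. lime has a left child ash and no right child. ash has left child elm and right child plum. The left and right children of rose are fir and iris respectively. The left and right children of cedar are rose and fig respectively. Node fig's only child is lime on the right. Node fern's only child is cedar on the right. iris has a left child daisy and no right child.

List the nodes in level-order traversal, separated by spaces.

yew fern cedar rose fig fir iris lime daisy ash elm plum

Level-order visits nodes level by level from the root, left to right within each level.
Level 0: yew
Level 1: fern
Level 2: cedar
Level 3: rose, fig
Level 4: fir, iris, lime
Level 5: daisy, ash
Level 6: elm, plum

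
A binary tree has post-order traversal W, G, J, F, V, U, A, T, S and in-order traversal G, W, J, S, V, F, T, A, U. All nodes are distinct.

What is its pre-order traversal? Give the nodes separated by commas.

S, J, G, W, T, V, F, A, U

The last element of post-order is the root; it splits in-order into left and right subtrees.
Root S: left subtree has 3 nodes {G, W, J}, right has 5 {V, F, T, A, U}.
  Root J: left subtree has 2 nodes {G, W}, right has 0 { }.
    Root G: left subtree has 0 nodes { }, right has 1 {W}.
  Root T: left subtree has 2 nodes {V, F}, right has 2 {A, U}.
    Root V: left subtree has 0 nodes { }, right has 1 {F}.
    Root A: left subtree has 0 nodes { }, right has 1 {U}.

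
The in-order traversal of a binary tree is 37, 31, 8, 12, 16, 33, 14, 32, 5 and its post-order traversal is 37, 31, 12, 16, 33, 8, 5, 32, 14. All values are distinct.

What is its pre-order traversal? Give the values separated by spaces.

14 8 31 37 33 16 12 32 5

The last element of post-order is the root; it splits in-order into left and right subtrees.
Root 14: left subtree has 6 nodes {37, 31, 8, 12, 16, 33}, right has 2 {32, 5}.
  Root 8: left subtree has 2 nodes {37, 31}, right has 3 {12, 16, 33}.
    Root 31: left subtree has 1 node {37}, right has 0 { }.
    Root 33: left subtree has 2 nodes {12, 16}, right has 0 { }.
      Root 16: left subtree has 1 node {12}, right has 0 { }.
  Root 32: left subtree has 0 nodes { }, right has 1 {5}.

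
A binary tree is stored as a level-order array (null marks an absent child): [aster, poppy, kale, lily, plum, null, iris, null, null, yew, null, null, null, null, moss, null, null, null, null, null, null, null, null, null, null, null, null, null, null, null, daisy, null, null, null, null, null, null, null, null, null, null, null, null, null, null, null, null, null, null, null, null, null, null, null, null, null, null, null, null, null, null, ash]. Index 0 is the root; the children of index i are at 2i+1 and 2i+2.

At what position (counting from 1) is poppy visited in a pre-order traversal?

2

Pre-order visits the node, then its left subtree, then its right subtree.
Visit aster.
At aster: go left to poppy.
  Visit poppy.
  At poppy: go left to lily.
    lily is a leaf — visit lily.
  At poppy: go right to plum.
    Visit plum.
    At plum: go left to yew.
      yew is a leaf — visit yew.
    At plum: no right child.
At aster: go right to kale.
  Visit kale.
  At kale: no left child.
  At kale: go right to iris.
    Visit iris.
    At iris: no left child.
    At iris: go right to moss.
      Visit moss.
      At moss: no left child.
      At moss: go right to daisy.
        Visit daisy.
        At daisy: go left to ash.
          ash is a leaf — visit ash.
        At daisy: no right child.
Full pre-order sequence: aster, poppy, lily, plum, yew, kale, iris, moss, daisy, ash.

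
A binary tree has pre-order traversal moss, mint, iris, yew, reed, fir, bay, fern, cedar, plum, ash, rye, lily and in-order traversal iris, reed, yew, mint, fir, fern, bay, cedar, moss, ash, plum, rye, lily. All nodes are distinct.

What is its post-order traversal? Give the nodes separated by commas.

reed, yew, iris, fern, cedar, bay, fir, mint, ash, lily, rye, plum, moss

The first element of pre-order is the root; it splits in-order into left and right subtrees.
Root moss: left subtree has 8 nodes {iris, reed, yew, mint, fir, fern, bay, cedar}, right has 4 {ash, plum, rye, lily}.
  Root mint: left subtree has 3 nodes {iris, reed, yew}, right has 4 {fir, fern, bay, cedar}.
    Root iris: left subtree has 0 nodes { }, right has 2 {reed, yew}.
      Root yew: left subtree has 1 node {reed}, right has 0 { }.
    Root fir: left subtree has 0 nodes { }, right has 3 {fern, bay, cedar}.
      Root bay: left subtree has 1 node {fern}, right has 1 {cedar}.
  Root plum: left subtree has 1 node {ash}, right has 2 {rye, lily}.
    Root rye: left subtree has 0 nodes { }, right has 1 {lily}.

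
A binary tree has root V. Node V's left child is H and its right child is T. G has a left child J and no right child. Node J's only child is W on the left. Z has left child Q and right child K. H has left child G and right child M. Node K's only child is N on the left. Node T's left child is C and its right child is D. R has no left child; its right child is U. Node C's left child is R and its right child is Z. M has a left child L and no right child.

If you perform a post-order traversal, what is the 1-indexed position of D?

Post-order visits the left subtree, then the right subtree, then the node.
At V: go left to H.
  At H: go left to G.
    At G: go left to J.
      At J: go left to W.
        W is a leaf — visit W.
      At J: no right child.
      Visit J.
    At G: no right child.
    Visit G.
  At H: go right to M.
    At M: go left to L.
      L is a leaf — visit L.
    At M: no right child.
    Visit M.
  Visit H.
At V: go right to T.
  At T: go left to C.
    At C: go left to R.
      At R: no left child.
      At R: go right to U.
        U is a leaf — visit U.
      Visit R.
    At C: go right to Z.
      At Z: go left to Q.
        Q is a leaf — visit Q.
      At Z: go right to K.
        At K: go left to N.
          N is a leaf — visit N.
        At K: no right child.
        Visit K.
      Visit Z.
    Visit C.
  At T: go right to D.
    D is a leaf — visit D.
  Visit T.
Visit V.
Full post-order sequence: W, J, G, L, M, H, U, R, Q, N, K, Z, C, D, T, V.

14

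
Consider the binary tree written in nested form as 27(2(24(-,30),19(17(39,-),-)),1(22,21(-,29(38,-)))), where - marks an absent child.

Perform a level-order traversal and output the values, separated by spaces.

27 2 1 24 19 22 21 30 17 29 39 38

Level-order visits nodes level by level from the root, left to right within each level.
Level 0: 27
Level 1: 2, 1
Level 2: 24, 19, 22, 21
Level 3: 30, 17, 29
Level 4: 39, 38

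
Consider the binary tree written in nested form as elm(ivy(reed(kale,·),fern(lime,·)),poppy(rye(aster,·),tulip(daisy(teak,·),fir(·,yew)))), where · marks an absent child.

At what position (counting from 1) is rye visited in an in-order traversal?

8

In-order visits the left subtree, then the node, then the right subtree.
At elm: go left to ivy.
  At ivy: go left to reed.
    At reed: go left to kale.
      kale is a leaf — visit kale.
    Visit reed.
    At reed: no right child.
  Visit ivy.
  At ivy: go right to fern.
    At fern: go left to lime.
      lime is a leaf — visit lime.
    Visit fern.
    At fern: no right child.
Visit elm.
At elm: go right to poppy.
  At poppy: go left to rye.
    At rye: go left to aster.
      aster is a leaf — visit aster.
    Visit rye.
    At rye: no right child.
  Visit poppy.
  At poppy: go right to tulip.
    At tulip: go left to daisy.
      At daisy: go left to teak.
        teak is a leaf — visit teak.
      Visit daisy.
      At daisy: no right child.
    Visit tulip.
    At tulip: go right to fir.
      At fir: no left child.
      Visit fir.
      At fir: go right to yew.
        yew is a leaf — visit yew.
Full in-order sequence: kale, reed, ivy, lime, fern, elm, aster, rye, poppy, teak, daisy, tulip, fir, yew.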